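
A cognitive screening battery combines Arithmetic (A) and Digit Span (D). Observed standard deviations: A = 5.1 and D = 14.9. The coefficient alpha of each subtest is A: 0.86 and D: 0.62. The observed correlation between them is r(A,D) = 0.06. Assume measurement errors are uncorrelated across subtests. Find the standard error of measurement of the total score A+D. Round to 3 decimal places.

Var(total) = 248.02 + 9.1188 = 257.139.
True-score variance = 160.015 + 9.1188 = 169.134, so reliability = 0.6578.
Error variance = 257.139 − 169.134 = 88.0052; SEM = √88.0052 = 9.381.

9.381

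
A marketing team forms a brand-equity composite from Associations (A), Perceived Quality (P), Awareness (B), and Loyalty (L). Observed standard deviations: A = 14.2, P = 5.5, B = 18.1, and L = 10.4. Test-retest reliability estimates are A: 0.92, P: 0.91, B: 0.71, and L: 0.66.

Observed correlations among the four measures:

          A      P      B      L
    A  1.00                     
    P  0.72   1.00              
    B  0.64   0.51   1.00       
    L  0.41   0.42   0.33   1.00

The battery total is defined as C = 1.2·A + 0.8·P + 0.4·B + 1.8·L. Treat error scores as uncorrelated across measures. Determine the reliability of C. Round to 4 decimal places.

0.8887

Var(C) = 1.2²·14.2² + 0.8²·5.5² + 0.4²·18.1² + 1.8²·10.4² + 2·[0.96·14.2·5.5·0.72 + 0.48·14.2·18.1·0.64 + 2.16·14.2·10.4·0.41 + 0.32·5.5·18.1·0.51 + 1.44·5.5·10.4·0.42 + 0.72·18.1·10.4·0.33] = 712.578 + 718.583 = 1431.16.
Because errors are independent across components, Cov(Tᵢ,Tⱼ) = Cov(Xᵢ,Xⱼ); the off-diagonal part of the true-score variance is the same as above.
True-score variance = [1.2²·14.2²·0.92 + 0.8²·5.5²·0.91 + 0.4²·18.1²·0.71 + 1.8²·10.4²·0.66] + 718.583 = 553.256 + 718.583 = 1271.84.
Reliability = 1271.84 / 1431.16 = 0.8887.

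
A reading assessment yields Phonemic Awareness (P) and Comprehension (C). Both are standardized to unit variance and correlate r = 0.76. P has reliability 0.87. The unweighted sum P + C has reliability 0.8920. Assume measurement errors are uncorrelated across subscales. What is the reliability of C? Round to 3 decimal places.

0.750

Var(P+C) = 2 + 2·0.76 = 3.520.
True-score variance = ρ_P + ρ_C + 2·0.76, so 0.8920 = (0.87 + ρ_C + 1.52) / 3.520.
ρ_C = 0.8920·3.520 − 0.87 − 1.52 = 0.750.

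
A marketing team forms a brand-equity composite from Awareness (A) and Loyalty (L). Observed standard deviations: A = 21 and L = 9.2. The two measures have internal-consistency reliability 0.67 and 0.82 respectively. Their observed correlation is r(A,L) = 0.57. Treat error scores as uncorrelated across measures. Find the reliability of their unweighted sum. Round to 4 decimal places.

Var(A+L) = 21² + 9.2² + 2·[21·9.2·0.57] = 525.64 + 220.248 = 745.888.
Under uncorrelated errors the observed covariances equal the true-score covariances, so only the own-variance terms attenuate.
True-score variance = [21²·0.67 + 9.2²·0.82] + 220.248 = 364.875 + 220.248 = 585.123.
Reliability = 585.123 / 745.888 = 0.7845.

0.7845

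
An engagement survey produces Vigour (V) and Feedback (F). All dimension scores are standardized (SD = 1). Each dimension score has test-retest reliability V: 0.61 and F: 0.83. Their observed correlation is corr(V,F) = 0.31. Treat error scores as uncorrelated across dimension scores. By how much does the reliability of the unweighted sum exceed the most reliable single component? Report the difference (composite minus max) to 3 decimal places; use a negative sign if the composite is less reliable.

-0.044

Var(sum) = 2 + 0.62 = 2.62; true-score variance = 1.44 + 0.62 = 2.06; composite reliability = 0.7863.
Max component reliability = 0.8300.
Difference = 0.7863 − 0.8300 = -0.044.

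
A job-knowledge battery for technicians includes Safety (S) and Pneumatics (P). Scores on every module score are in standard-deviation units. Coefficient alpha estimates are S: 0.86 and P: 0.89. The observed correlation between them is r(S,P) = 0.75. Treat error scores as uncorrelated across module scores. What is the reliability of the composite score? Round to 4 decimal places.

0.9286

Var(S+P) = 2 + 2·[0.75] = 2 + 1.5 = 3.5.
Because errors are independent across components, Cov(Tᵢ,Tⱼ) = Cov(Xᵢ,Xⱼ); the off-diagonal part of the true-score variance is the same as above.
True-score variance = [0.86 + 0.89] + 1.5 = 1.75 + 1.5 = 3.25.
Reliability = 3.25 / 3.5 = 0.9286.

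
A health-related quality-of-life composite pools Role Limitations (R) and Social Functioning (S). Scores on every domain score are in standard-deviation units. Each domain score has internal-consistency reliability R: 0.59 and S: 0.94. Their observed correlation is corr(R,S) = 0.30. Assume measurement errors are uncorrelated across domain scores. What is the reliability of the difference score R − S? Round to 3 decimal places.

Var(R−S) = 1 + 1 − 2·0.30 = 2 − 0.6 = 1.4.
Because errors are independent across components, Cov(Tᵢ,Tⱼ) = Cov(Xᵢ,Xⱼ); the off-diagonal part of the true-score variance is the same as above.
True-score variance = [0.59 + 0.94] − 0.6 = 1.53 − 0.6 = 0.93.
Reliability = 0.93 / 1.4 = 0.664.

0.664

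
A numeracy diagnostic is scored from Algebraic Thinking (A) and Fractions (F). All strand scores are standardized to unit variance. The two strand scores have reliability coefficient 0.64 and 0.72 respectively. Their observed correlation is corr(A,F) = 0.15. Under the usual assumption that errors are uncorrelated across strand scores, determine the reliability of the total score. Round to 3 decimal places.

0.722

Var(A+F) = 2 + 2·[0.15] = 2 + 0.3 = 2.3.
With uncorrelated errors the cross-covariances are all true-score covariance, so they carry over unchanged; only the diagonal terms shrink to ρᵢσᵢ².
True-score variance = [0.64 + 0.72] + 0.3 = 1.36 + 0.3 = 1.66.
Reliability = 1.66 / 2.3 = 0.722.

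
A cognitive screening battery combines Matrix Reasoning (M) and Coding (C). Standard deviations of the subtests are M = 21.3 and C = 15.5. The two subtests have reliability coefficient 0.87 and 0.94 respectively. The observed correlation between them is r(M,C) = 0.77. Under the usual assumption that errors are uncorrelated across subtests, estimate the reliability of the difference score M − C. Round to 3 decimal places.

Var(M−C) = 21.3² + 15.5² − 2·21.3·15.5·0.77 = 693.94 − 508.431 = 185.509.
Because errors are independent across components, Cov(Tᵢ,Tⱼ) = Cov(Xᵢ,Xⱼ); the off-diagonal part of the true-score variance is the same as above.
True-score variance = [21.3²·0.87 + 15.5²·0.94] − 508.431 = 620.545 − 508.431 = 112.114.
Reliability = 112.114 / 185.509 = 0.604.

0.604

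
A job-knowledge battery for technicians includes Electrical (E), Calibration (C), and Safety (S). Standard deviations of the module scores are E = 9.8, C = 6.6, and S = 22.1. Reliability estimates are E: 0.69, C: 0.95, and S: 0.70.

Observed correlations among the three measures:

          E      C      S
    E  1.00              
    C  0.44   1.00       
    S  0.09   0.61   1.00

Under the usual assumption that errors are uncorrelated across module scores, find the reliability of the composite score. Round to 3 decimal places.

Var(E+C+S) = 9.8² + 6.6² + 22.1² + 2·[9.8·6.6·0.44 + 9.8·22.1·0.09 + 6.6·22.1·0.61] = 628.01 + 273.852 = 901.862.
Because errors are independent across components, Cov(Tᵢ,Tⱼ) = Cov(Xᵢ,Xⱼ); the off-diagonal part of the true-score variance is the same as above.
True-score variance = [9.8²·0.69 + 6.6²·0.95 + 22.1²·0.70] + 273.852 = 449.537 + 273.852 = 723.389.
Reliability = 723.389 / 901.862 = 0.802.

0.802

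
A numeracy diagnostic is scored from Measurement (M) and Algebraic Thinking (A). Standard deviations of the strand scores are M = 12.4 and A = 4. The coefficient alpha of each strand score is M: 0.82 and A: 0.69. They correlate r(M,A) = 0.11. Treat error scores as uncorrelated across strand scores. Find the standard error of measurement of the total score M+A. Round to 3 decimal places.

Var(total) = 169.76 + 10.912 = 180.672.
True-score variance = 137.123 + 10.912 = 148.035, so reliability = 0.8194.
Error variance = 180.672 − 148.035 = 32.6368; SEM = √32.6368 = 5.713.

5.713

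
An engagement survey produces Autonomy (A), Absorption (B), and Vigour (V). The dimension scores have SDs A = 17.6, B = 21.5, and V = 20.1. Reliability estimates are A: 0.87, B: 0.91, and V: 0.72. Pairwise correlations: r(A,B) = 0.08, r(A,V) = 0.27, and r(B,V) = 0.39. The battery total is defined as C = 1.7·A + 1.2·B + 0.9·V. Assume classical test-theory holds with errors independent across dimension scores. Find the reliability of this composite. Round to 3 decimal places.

0.900

Var(C) = 1.7²·17.6² + 1.2²·21.5² + 0.9²·20.1² + 2·[2.04·17.6·21.5·0.08 + 1.53·17.6·20.1·0.27 + 1.08·21.5·20.1·0.39] = 1888.09 + 779.829 = 2667.92.
Under uncorrelated errors the observed covariances equal the true-score covariances, so only the own-variance terms attenuate.
True-score variance = [1.7²·17.6²·0.87 + 1.2²·21.5²·0.91 + 0.9²·20.1²·0.72] + 779.829 = 1620.18 + 779.829 = 2400.01.
Reliability = 2400.01 / 2667.92 = 0.900.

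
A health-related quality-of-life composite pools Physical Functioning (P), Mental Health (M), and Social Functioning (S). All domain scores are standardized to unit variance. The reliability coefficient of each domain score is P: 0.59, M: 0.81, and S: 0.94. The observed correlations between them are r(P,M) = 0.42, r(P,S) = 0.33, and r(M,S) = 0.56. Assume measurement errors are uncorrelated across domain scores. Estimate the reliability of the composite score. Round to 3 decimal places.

0.883

Var(P+M+S) = 3 + 2·[0.42 + 0.33 + 0.56] = 3 + 2.62 = 5.62.
With uncorrelated errors the cross-covariances are all true-score covariance, so they carry over unchanged; only the diagonal terms shrink to ρᵢσᵢ².
True-score variance = [0.59 + 0.81 + 0.94] + 2.62 = 2.34 + 2.62 = 4.96.
Reliability = 4.96 / 5.62 = 0.883.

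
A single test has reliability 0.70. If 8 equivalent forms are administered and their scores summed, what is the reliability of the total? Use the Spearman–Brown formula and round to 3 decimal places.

0.949

ρ_k = kρ / (1 + (k−1)ρ) = 8·0.70 / (1 + 7·0.70) = 5.600 / 5.900 = 0.949.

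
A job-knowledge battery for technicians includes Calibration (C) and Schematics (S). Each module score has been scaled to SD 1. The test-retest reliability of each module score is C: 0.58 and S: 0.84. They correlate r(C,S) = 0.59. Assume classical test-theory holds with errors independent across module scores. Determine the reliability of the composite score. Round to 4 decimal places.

0.8176

Var(C+S) = 2 + 2·[0.59] = 2 + 1.18 = 3.18.
With uncorrelated errors the cross-covariances are all true-score covariance, so they carry over unchanged; only the diagonal terms shrink to ρᵢσᵢ².
True-score variance = [0.58 + 0.84] + 1.18 = 1.42 + 1.18 = 2.6.
Reliability = 2.6 / 3.18 = 0.8176.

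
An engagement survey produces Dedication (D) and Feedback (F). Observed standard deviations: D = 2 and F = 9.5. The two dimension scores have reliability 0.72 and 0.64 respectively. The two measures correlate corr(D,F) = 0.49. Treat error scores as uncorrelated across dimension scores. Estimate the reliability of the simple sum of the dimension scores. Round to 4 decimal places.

Var(D+F) = 2² + 9.5² + 2·[2·9.5·0.49] = 94.25 + 18.62 = 112.87.
Because errors are independent across components, Cov(Tᵢ,Tⱼ) = Cov(Xᵢ,Xⱼ); the off-diagonal part of the true-score variance is the same as above.
True-score variance = [2²·0.72 + 9.5²·0.64] + 18.62 = 60.64 + 18.62 = 79.26.
Reliability = 79.26 / 112.87 = 0.7022.

0.7022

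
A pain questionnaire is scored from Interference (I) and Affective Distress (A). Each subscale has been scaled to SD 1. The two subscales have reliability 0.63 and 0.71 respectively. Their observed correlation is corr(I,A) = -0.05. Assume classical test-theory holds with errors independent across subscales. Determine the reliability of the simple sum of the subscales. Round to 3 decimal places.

Var(I+A) = 2 + 2·[(-0.05)] = 2 − 0.1 = 1.9.
Under uncorrelated errors the observed covariances equal the true-score covariances, so only the own-variance terms attenuate.
True-score variance = [0.63 + 0.71] − 0.1 = 1.34 − 0.1 = 1.24.
Reliability = 1.24 / 1.9 = 0.653.

0.653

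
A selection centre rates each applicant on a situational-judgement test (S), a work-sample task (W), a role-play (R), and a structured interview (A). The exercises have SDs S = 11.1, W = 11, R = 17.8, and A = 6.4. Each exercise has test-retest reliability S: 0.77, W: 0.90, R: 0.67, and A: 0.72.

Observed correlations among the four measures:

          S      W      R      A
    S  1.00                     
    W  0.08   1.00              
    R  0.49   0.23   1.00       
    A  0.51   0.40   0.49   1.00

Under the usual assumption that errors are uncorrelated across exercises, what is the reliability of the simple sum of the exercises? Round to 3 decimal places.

Var(S+W+R+A) = 11.1² + 11² + 17.8² + 6.4² + 2·[11.1·11·0.08 + 11.1·17.8·0.49 + 11.1·6.4·0.51 + 11·17.8·0.23 + 11·6.4·0.40 + 17.8·6.4·0.49] = 602.01 + 543.655 = 1145.66.
With uncorrelated errors the cross-covariances are all true-score covariance, so they carry over unchanged; only the diagonal terms shrink to ρᵢσᵢ².
True-score variance = [11.1²·0.77 + 11²·0.90 + 17.8²·0.67 + 6.4²·0.72] + 543.655 = 445.546 + 543.655 = 989.201.
Reliability = 989.201 / 1145.66 = 0.863.

0.863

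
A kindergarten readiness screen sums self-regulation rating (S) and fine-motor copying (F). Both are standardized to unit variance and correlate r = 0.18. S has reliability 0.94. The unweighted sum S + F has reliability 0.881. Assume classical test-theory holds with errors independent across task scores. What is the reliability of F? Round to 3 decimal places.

0.779

Var(S+F) = 2 + 2·0.18 = 2.360.
True-score variance = ρ_S + ρ_F + 2·0.18, so 0.881 = (0.94 + ρ_F + 0.36) / 2.360.
ρ_F = 0.881·2.360 − 0.94 − 0.36 = 0.779.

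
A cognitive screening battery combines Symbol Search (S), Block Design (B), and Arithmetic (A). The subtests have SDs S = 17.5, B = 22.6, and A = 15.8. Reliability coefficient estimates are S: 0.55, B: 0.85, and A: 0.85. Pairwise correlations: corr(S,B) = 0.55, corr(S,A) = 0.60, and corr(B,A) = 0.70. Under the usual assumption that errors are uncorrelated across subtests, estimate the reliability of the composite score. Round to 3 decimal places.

0.892

Var(S+B+A) = 17.5² + 22.6² + 15.8² + 2·[17.5·22.6·0.55 + 17.5·15.8·0.60 + 22.6·15.8·0.70] = 1066.65 + 1266.76 = 2333.41.
Because errors are independent across components, Cov(Tᵢ,Tⱼ) = Cov(Xᵢ,Xⱼ); the off-diagonal part of the true-score variance is the same as above.
True-score variance = [17.5²·0.55 + 22.6²·0.85 + 15.8²·0.85] + 1266.76 = 814.778 + 1266.76 = 2081.54.
Reliability = 2081.54 / 2333.41 = 0.892.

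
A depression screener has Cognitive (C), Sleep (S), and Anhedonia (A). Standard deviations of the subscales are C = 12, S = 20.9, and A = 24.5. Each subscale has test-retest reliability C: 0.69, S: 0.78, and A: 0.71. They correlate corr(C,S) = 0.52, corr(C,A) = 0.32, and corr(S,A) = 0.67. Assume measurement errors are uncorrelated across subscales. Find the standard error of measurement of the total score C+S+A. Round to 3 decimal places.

17.743

Var(total) = 1181.06 + 1135.14 = 2316.2.
True-score variance = 866.249 + 1135.14 = 2001.39, so reliability = 0.8641.
Error variance = 2316.2 − 2001.39 = 314.811; SEM = √314.811 = 17.743.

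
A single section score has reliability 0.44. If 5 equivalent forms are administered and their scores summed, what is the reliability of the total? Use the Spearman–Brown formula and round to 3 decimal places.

0.797

ρ_k = kρ / (1 + (k−1)ρ) = 5·0.44 / (1 + 4·0.44) = 2.200 / 2.760 = 0.797.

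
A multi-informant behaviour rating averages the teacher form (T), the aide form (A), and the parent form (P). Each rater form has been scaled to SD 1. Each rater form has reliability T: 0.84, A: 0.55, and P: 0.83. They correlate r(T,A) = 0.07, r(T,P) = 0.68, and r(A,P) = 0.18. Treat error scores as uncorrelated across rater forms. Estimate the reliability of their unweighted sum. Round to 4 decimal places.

Var(T+A+P) = 3 + 2·[0.07 + 0.68 + 0.18] = 3 + 1.86 = 4.86.
Because errors are independent across components, Cov(Tᵢ,Tⱼ) = Cov(Xᵢ,Xⱼ); the off-diagonal part of the true-score variance is the same as above.
True-score variance = [0.84 + 0.55 + 0.83] + 1.86 = 2.22 + 1.86 = 4.08.
Reliability = 4.08 / 4.86 = 0.8395.

0.8395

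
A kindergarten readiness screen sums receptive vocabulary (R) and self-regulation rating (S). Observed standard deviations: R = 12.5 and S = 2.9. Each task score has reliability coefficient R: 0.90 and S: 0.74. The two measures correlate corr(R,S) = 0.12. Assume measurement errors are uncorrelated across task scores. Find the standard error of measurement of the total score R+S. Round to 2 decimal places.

4.22

Var(total) = 164.66 + 8.7 = 173.36.
True-score variance = 146.848 + 8.7 = 155.548, so reliability = 0.8973.
Error variance = 173.36 − 155.548 = 17.8116; SEM = √17.8116 = 4.22.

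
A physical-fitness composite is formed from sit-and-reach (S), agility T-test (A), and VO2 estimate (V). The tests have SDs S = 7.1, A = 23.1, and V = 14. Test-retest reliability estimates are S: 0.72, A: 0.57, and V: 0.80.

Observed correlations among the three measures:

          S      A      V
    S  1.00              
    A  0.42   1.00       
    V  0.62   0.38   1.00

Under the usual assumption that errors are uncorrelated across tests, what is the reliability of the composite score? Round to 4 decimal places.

Var(S+A+V) = 7.1² + 23.1² + 14² + 2·[7.1·23.1·0.42 + 7.1·14·0.62 + 23.1·14·0.38] = 780.02 + 506.808 = 1286.83.
Because errors are independent across components, Cov(Tᵢ,Tⱼ) = Cov(Xᵢ,Xⱼ); the off-diagonal part of the true-score variance is the same as above.
True-score variance = [7.1²·0.72 + 23.1²·0.57 + 14²·0.80] + 506.808 = 497.253 + 506.808 = 1004.06.
Reliability = 1004.06 / 1286.83 = 0.7803.

0.7803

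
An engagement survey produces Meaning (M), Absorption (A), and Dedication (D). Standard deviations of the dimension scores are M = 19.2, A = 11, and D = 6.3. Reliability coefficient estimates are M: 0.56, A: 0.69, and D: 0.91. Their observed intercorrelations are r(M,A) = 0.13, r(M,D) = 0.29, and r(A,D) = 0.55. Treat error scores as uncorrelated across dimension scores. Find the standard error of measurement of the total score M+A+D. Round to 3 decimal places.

14.258

Var(total) = 529.33 + 201.299 = 730.629.
True-score variance = 326.046 + 201.299 = 527.345, so reliability = 0.7218.
Error variance = 730.629 − 527.345 = 203.284; SEM = √203.284 = 14.258.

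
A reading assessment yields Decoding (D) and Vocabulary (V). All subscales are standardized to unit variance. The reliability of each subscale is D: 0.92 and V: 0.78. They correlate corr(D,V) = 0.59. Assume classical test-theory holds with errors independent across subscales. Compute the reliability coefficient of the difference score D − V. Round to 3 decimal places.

Var(D−V) = 1 + 1 − 2·0.59 = 2 − 1.18 = 0.82.
Because errors are independent across components, Cov(Tᵢ,Tⱼ) = Cov(Xᵢ,Xⱼ); the off-diagonal part of the true-score variance is the same as above.
True-score variance = [0.92 + 0.78] − 1.18 = 1.7 − 1.18 = 0.52.
Reliability = 0.52 / 0.82 = 0.634.

0.634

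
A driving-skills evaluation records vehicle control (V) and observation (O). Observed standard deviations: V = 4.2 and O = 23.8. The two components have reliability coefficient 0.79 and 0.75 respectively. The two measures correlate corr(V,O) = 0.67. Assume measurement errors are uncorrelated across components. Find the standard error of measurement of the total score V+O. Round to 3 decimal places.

Var(total) = 584.08 + 133.946 = 718.026.
True-score variance = 438.766 + 133.946 = 572.712, so reliability = 0.7976.
Error variance = 718.026 − 572.712 = 145.314; SEM = √145.314 = 12.055.

12.055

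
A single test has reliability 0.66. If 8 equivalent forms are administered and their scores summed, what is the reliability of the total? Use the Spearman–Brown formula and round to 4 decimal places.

ρ_k = kρ / (1 + (k−1)ρ) = 8·0.66 / (1 + 7·0.66) = 5.280 / 5.620 = 0.9395.

0.9395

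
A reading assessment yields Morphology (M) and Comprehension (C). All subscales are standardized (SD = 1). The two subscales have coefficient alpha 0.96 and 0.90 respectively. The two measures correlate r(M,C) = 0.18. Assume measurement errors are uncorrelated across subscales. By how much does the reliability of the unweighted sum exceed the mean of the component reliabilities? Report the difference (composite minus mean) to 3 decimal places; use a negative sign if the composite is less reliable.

0.011

Var(sum) = 2 + 0.36 = 2.36; true-score variance = 1.86 + 0.36 = 2.22; composite reliability = 0.9407.
Mean component reliability = 0.9300.
Difference = 0.9407 − 0.9300 = 0.011.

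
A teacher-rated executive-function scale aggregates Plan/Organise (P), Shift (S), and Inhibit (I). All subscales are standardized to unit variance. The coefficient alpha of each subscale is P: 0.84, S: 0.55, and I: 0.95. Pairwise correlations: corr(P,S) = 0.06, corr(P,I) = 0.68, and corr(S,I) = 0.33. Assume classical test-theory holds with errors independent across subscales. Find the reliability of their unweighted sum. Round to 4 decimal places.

Var(P+S+I) = 3 + 2·[0.06 + 0.68 + 0.33] = 3 + 2.14 = 5.14.
With uncorrelated errors the cross-covariances are all true-score covariance, so they carry over unchanged; only the diagonal terms shrink to ρᵢσᵢ².
True-score variance = [0.84 + 0.55 + 0.95] + 2.14 = 2.34 + 2.14 = 4.48.
Reliability = 4.48 / 5.14 = 0.8716.

0.8716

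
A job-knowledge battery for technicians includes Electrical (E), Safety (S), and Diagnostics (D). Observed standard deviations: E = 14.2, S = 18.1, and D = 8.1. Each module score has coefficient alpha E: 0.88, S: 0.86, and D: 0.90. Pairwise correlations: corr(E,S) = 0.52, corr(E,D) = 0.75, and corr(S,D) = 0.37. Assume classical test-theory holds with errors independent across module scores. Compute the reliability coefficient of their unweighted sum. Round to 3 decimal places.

Var(E+S+D) = 14.2² + 18.1² + 8.1² + 2·[14.2·18.1·0.52 + 14.2·8.1·0.75 + 18.1·8.1·0.37] = 594.86 + 548.322 = 1143.18.
With uncorrelated errors the cross-covariances are all true-score covariance, so they carry over unchanged; only the diagonal terms shrink to ρᵢσᵢ².
True-score variance = [14.2²·0.88 + 18.1²·0.86 + 8.1²·0.90] + 548.322 = 518.237 + 548.322 = 1066.56.
Reliability = 1066.56 / 1143.18 = 0.933.

0.933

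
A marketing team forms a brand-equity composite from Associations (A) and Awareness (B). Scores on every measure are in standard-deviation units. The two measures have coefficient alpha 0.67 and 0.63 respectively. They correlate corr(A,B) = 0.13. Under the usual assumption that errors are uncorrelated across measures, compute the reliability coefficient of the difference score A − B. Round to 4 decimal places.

0.5977

Var(A−B) = 1 + 1 − 2·0.13 = 2 − 0.26 = 1.74.
Under uncorrelated errors the observed covariances equal the true-score covariances, so only the own-variance terms attenuate.
True-score variance = [0.67 + 0.63] − 0.26 = 1.3 − 0.26 = 1.04.
Reliability = 1.04 / 1.74 = 0.5977.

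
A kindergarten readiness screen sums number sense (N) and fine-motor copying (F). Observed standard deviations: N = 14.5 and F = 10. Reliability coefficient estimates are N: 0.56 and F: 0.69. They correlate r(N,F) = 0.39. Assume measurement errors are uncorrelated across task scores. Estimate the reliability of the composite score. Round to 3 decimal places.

Var(N+F) = 14.5² + 10² + 2·[14.5·10·0.39] = 310.25 + 113.1 = 423.35.
Because errors are independent across components, Cov(Tᵢ,Tⱼ) = Cov(Xᵢ,Xⱼ); the off-diagonal part of the true-score variance is the same as above.
True-score variance = [14.5²·0.56 + 10²·0.69] + 113.1 = 186.74 + 113.1 = 299.84.
Reliability = 299.84 / 423.35 = 0.708.

0.708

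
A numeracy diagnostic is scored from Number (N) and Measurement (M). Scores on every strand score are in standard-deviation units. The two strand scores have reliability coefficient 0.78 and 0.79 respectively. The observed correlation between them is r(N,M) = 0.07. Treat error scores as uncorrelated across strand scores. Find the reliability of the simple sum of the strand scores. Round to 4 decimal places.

Var(N+M) = 2 + 2·[0.07] = 2 + 0.14 = 2.14.
Because errors are independent across components, Cov(Tᵢ,Tⱼ) = Cov(Xᵢ,Xⱼ); the off-diagonal part of the true-score variance is the same as above.
True-score variance = [0.78 + 0.79] + 0.14 = 1.57 + 0.14 = 1.71.
Reliability = 1.71 / 2.14 = 0.7991.

0.7991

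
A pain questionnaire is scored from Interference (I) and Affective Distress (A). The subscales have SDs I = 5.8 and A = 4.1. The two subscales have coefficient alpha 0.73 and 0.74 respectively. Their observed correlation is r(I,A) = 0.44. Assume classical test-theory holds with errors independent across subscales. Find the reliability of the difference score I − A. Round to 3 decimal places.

Var(I−A) = 5.8² + 4.1² − 2·5.8·4.1·0.44 = 50.45 − 20.9264 = 29.5236.
Because errors are independent across components, Cov(Tᵢ,Tⱼ) = Cov(Xᵢ,Xⱼ); the off-diagonal part of the true-score variance is the same as above.
True-score variance = [5.8²·0.73 + 4.1²·0.74] − 20.9264 = 36.9966 − 20.9264 = 16.0702.
Reliability = 16.0702 / 29.5236 = 0.544.

0.544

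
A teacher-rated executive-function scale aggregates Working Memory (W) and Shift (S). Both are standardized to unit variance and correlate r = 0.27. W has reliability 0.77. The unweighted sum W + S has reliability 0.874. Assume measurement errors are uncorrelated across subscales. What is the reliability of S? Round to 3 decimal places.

Var(W+S) = 2 + 2·0.27 = 2.540.
True-score variance = ρ_W + ρ_S + 2·0.27, so 0.874 = (0.77 + ρ_S + 0.54) / 2.540.
ρ_S = 0.874·2.540 − 0.77 − 0.54 = 0.910.

0.910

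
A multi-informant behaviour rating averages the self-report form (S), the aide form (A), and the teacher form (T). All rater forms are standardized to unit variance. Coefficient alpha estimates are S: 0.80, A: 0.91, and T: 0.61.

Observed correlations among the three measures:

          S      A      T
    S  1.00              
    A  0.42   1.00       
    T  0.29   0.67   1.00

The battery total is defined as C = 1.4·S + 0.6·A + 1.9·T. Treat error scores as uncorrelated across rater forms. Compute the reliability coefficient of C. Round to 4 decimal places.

0.8112

Var(C) = 1.4² + 0.6² + 1.9² + 2·[0.84·0.42 + 2.66·0.29 + 1.14·0.67] = 5.93 + 3.776 = 9.706.
Under uncorrelated errors the observed covariances equal the true-score covariances, so only the own-variance terms attenuate.
True-score variance = [1.4²·0.80 + 0.6²·0.91 + 1.9²·0.61] + 3.776 = 4.0977 + 3.776 = 7.8737.
Reliability = 7.8737 / 9.706 = 0.8112.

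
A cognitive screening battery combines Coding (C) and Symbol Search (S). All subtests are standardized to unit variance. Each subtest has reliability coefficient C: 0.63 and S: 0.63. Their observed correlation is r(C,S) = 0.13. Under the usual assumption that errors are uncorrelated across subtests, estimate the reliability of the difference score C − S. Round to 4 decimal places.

0.5747

Var(C−S) = 1 + 1 − 2·0.13 = 2 − 0.26 = 1.74.
With uncorrelated errors the cross-covariances are all true-score covariance, so they carry over unchanged; only the diagonal terms shrink to ρᵢσᵢ².
True-score variance = [0.63 + 0.63] − 0.26 = 1.26 − 0.26 = 1.
Reliability = 1 / 1.74 = 0.5747.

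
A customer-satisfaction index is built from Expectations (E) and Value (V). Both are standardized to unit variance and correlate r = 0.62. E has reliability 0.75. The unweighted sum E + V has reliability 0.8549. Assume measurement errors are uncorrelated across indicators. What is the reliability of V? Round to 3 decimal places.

0.780

Var(E+V) = 2 + 2·0.62 = 3.240.
True-score variance = ρ_E + ρ_V + 2·0.62, so 0.8549 = (0.75 + ρ_V + 1.24) / 3.240.
ρ_V = 0.8549·3.240 − 0.75 − 1.24 = 0.780.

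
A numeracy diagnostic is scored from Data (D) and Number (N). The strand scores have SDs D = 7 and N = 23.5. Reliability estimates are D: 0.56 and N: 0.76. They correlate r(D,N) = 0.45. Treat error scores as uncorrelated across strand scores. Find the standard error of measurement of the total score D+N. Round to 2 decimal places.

12.41

Var(total) = 601.25 + 148.05 = 749.3.
True-score variance = 447.15 + 148.05 = 595.2, so reliability = 0.7943.
Error variance = 749.3 − 595.2 = 154.1; SEM = √154.1 = 12.41.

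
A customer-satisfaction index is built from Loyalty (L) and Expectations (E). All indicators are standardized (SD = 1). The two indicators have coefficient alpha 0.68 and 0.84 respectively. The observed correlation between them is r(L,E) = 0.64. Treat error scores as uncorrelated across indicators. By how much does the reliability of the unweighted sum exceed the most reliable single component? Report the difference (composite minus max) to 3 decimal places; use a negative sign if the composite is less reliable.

Var(sum) = 2 + 1.28 = 3.28; true-score variance = 1.52 + 1.28 = 2.8; composite reliability = 0.8537.
Max component reliability = 0.8400.
Difference = 0.8537 − 0.8400 = 0.014.

0.014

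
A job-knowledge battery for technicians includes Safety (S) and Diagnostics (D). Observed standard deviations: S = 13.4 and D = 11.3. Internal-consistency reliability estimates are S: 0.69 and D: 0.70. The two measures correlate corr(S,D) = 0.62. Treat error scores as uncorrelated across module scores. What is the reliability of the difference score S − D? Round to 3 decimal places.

Var(S−D) = 13.4² + 11.3² − 2·13.4·11.3·0.62 = 307.25 − 187.761 = 119.489.
Under uncorrelated errors the observed covariances equal the true-score covariances, so only the own-variance terms attenuate.
True-score variance = [13.4²·0.69 + 11.3²·0.70] − 187.761 = 213.279 − 187.761 = 25.5186.
Reliability = 25.5186 / 119.489 = 0.214.

0.214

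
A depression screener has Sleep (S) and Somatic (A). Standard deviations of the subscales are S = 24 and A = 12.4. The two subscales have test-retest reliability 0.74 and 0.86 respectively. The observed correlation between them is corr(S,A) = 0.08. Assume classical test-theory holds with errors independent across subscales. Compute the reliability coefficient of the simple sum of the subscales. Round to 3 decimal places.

Var(S+A) = 24² + 12.4² + 2·[24·12.4·0.08] = 729.76 + 47.616 = 777.376.
Because errors are independent across components, Cov(Tᵢ,Tⱼ) = Cov(Xᵢ,Xⱼ); the off-diagonal part of the true-score variance is the same as above.
True-score variance = [24²·0.74 + 12.4²·0.86] + 47.616 = 558.474 + 47.616 = 606.09.
Reliability = 606.09 / 777.376 = 0.780.

0.780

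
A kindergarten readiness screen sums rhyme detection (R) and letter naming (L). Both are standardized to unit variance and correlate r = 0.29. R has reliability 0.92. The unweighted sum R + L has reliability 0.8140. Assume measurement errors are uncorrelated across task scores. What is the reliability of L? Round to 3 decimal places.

0.600

Var(R+L) = 2 + 2·0.29 = 2.580.
True-score variance = ρ_R + ρ_L + 2·0.29, so 0.8140 = (0.92 + ρ_L + 0.58) / 2.580.
ρ_L = 0.8140·2.580 − 0.92 − 0.58 = 0.600.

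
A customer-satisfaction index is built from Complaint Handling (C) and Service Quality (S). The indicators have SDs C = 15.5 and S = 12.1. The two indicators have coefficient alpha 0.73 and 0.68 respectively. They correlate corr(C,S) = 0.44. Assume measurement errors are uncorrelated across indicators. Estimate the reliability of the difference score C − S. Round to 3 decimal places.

Var(C−S) = 15.5² + 12.1² − 2·15.5·12.1·0.44 = 386.66 − 165.044 = 221.616.
With uncorrelated errors the cross-covariances are all true-score covariance, so they carry over unchanged; only the diagonal terms shrink to ρᵢσᵢ².
True-score variance = [15.5²·0.73 + 12.1²·0.68] − 165.044 = 274.941 − 165.044 = 109.897.
Reliability = 109.897 / 221.616 = 0.496.

0.496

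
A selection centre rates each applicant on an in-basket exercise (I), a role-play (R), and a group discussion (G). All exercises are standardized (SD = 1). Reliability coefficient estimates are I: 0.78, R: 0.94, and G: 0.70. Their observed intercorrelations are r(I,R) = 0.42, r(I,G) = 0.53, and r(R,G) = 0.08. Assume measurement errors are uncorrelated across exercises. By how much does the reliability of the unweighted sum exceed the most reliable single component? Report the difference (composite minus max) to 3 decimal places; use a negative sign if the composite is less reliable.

-0.055

Var(sum) = 3 + 2.06 = 5.06; true-score variance = 2.42 + 2.06 = 4.48; composite reliability = 0.8854.
Max component reliability = 0.9400.
Difference = 0.8854 − 0.9400 = -0.055.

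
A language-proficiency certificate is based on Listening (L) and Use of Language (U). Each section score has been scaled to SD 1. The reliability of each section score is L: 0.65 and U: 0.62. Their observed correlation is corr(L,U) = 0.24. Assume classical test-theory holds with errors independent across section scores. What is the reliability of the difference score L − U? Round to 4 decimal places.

Var(L−U) = 1 + 1 − 2·0.24 = 2 − 0.48 = 1.52.
Because errors are independent across components, Cov(Tᵢ,Tⱼ) = Cov(Xᵢ,Xⱼ); the off-diagonal part of the true-score variance is the same as above.
True-score variance = [0.65 + 0.62] − 0.48 = 1.27 − 0.48 = 0.79.
Reliability = 0.79 / 1.52 = 0.5197.

0.5197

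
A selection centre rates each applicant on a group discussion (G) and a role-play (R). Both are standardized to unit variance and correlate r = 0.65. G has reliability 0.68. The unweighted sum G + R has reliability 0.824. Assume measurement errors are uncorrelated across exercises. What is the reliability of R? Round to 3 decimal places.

0.739

Var(G+R) = 2 + 2·0.65 = 3.300.
True-score variance = ρ_G + ρ_R + 2·0.65, so 0.824 = (0.68 + ρ_R + 1.30) / 3.300.
ρ_R = 0.824·3.300 − 0.68 − 1.30 = 0.739.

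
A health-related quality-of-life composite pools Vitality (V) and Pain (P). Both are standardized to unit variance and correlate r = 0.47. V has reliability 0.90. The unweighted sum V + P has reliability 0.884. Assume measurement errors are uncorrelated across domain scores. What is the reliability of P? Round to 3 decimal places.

0.759

Var(V+P) = 2 + 2·0.47 = 2.940.
True-score variance = ρ_V + ρ_P + 2·0.47, so 0.884 = (0.90 + ρ_P + 0.94) / 2.940.
ρ_P = 0.884·2.940 − 0.90 − 0.94 = 0.759.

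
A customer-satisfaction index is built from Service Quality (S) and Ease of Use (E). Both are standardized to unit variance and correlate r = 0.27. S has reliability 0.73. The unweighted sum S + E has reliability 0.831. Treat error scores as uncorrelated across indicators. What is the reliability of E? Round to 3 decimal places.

Var(S+E) = 2 + 2·0.27 = 2.540.
True-score variance = ρ_S + ρ_E + 2·0.27, so 0.831 = (0.73 + ρ_E + 0.54) / 2.540.
ρ_E = 0.831·2.540 − 0.73 − 0.54 = 0.841.

0.841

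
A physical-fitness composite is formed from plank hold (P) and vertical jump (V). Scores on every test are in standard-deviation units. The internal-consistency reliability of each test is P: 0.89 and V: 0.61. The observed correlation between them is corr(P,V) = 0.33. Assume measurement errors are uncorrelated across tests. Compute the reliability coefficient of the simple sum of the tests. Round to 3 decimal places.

Var(P+V) = 2 + 2·[0.33] = 2 + 0.66 = 2.66.
Because errors are independent across components, Cov(Tᵢ,Tⱼ) = Cov(Xᵢ,Xⱼ); the off-diagonal part of the true-score variance is the same as above.
True-score variance = [0.89 + 0.61] + 0.66 = 1.5 + 0.66 = 2.16.
Reliability = 2.16 / 2.66 = 0.812.

0.812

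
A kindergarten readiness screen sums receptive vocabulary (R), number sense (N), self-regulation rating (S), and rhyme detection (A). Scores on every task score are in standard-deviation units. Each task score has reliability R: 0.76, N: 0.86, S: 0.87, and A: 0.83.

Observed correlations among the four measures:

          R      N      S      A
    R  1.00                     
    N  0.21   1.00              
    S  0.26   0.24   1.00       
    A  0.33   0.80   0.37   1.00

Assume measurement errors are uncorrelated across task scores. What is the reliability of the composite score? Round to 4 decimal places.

0.9192

Var(R+N+S+A) = 4 + 2·[0.21 + 0.26 + 0.33 + 0.24 + 0.80 + 0.37] = 4 + 4.42 = 8.42.
Under uncorrelated errors the observed covariances equal the true-score covariances, so only the own-variance terms attenuate.
True-score variance = [0.76 + 0.86 + 0.87 + 0.83] + 4.42 = 3.32 + 4.42 = 7.74.
Reliability = 7.74 / 8.42 = 0.9192.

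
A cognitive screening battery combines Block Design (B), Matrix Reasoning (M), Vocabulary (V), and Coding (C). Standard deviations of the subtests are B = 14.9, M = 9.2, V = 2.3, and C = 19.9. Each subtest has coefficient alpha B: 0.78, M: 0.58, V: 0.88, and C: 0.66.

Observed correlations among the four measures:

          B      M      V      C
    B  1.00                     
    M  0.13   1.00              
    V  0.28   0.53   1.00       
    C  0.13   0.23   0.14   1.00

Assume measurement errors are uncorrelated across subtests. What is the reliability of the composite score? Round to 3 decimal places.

0.771

Var(B+M+V+C) = 14.9² + 9.2² + 2.3² + 19.9² + 2·[14.9·9.2·0.13 + 14.9·2.3·0.28 + 14.9·19.9·0.13 + 9.2·2.3·0.53 + 9.2·19.9·0.23 + 2.3·19.9·0.14] = 707.95 + 251.387 = 959.337.
Because errors are independent across components, Cov(Tᵢ,Tⱼ) = Cov(Xᵢ,Xⱼ); the off-diagonal part of the true-score variance is the same as above.
True-score variance = [14.9²·0.78 + 9.2²·0.58 + 2.3²·0.88 + 19.9²·0.66] + 251.387 = 488.281 + 251.387 = 739.667.
Reliability = 739.667 / 959.337 = 0.771.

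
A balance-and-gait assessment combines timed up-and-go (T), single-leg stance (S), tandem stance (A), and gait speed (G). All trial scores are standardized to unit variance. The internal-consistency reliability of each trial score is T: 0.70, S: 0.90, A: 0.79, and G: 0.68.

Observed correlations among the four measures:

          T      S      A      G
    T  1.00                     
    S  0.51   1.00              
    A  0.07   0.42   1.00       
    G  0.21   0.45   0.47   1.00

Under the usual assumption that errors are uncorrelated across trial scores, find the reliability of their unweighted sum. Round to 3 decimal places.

Var(T+S+A+G) = 4 + 2·[0.51 + 0.07 + 0.21 + 0.42 + 0.45 + 0.47] = 4 + 4.26 = 8.26.
Under uncorrelated errors the observed covariances equal the true-score covariances, so only the own-variance terms attenuate.
True-score variance = [0.70 + 0.90 + 0.79 + 0.68] + 4.26 = 3.07 + 4.26 = 7.33.
Reliability = 7.33 / 8.26 = 0.887.

0.887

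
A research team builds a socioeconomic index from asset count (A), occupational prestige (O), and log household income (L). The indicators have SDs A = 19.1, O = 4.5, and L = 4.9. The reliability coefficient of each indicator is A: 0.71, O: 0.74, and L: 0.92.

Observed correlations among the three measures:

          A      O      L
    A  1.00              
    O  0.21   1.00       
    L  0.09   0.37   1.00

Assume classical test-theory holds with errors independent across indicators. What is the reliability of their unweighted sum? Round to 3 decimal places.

0.764

Var(A+O+L) = 19.1² + 4.5² + 4.9² + 2·[19.1·4.5·0.21 + 19.1·4.9·0.09 + 4.5·4.9·0.37] = 409.07 + 69.2622 = 478.332.
Because errors are independent across components, Cov(Tᵢ,Tⱼ) = Cov(Xᵢ,Xⱼ); the off-diagonal part of the true-score variance is the same as above.
True-score variance = [19.1²·0.71 + 4.5²·0.74 + 4.9²·0.92] + 69.2622 = 296.089 + 69.2622 = 365.352.
Reliability = 365.352 / 478.332 = 0.764.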